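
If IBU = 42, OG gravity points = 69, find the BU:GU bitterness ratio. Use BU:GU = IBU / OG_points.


BU:GU = 42 / 69

0.6087


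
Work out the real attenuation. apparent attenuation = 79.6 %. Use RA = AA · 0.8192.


RA = 79.6 · 0.8192

65.2083 %


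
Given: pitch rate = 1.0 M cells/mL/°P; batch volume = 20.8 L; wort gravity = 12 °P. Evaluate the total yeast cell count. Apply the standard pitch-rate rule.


cells (billions) = rate · V_L · °P
cells = 1.0 · 20.8 · 12

249.6000 billion cells


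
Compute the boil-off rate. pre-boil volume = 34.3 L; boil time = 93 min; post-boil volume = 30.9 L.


rate = (V_pre − V_post) / (t_min/60)
rate = (34.3 − 30.9) / (93/60)

2.1935 L/hr


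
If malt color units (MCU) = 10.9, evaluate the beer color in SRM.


SRM = 1.4922 · MCU^0.6859
SRM = 1.4922 · 10.9^0.6859

7.6806 SRM


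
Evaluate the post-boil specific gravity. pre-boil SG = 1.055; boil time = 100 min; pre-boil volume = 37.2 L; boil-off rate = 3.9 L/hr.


V_post = V_pre − rate·(t/60);  SG_post = 1 + (SG_pre−1)·V_pre/V_post
V_post = 37.2 − 3.9·(100/60) = 30.7000
SG_post = 1 + (1.055 − 1)·37.2/30.7000

1.0666


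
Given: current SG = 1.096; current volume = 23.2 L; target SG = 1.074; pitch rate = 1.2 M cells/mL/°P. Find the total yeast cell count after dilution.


V_w = V·((SG_c−1)/(SG_t−1)−1);  °P = 259 − 259/SG_t;  cells = rate·(V+V_w)·°P
V_w = 23.2·((1.096−1)/(1.074−1)−1) = 6.8973
V_final = 23.2 + 6.8973 = 30.0973
°P = 259 − 259/1.074 = 17.8454
cells = 1.2·30.0973·17.8454

644.5193 billion cells


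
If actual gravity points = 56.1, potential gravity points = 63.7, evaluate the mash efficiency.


efficiency = actual / potential × 100
efficiency = 56.1 / 63.7 × 100

88.0691 %


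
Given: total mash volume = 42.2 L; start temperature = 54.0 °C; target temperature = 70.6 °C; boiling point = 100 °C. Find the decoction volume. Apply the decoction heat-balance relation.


V_dec = V_total·(T_target − T_start)/(T_boil − T_start)
V_dec = 42.2·(70.6 − 54.0)/(100 − 54.0)

15.2287 L


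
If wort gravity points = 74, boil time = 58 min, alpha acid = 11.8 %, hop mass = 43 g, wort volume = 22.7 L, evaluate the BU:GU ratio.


U = 1.65·0.000125^(GP/1000)·(1−e^(−0.04t))/4.15;  IBU = (α/100)·m·U·1000/V;  BU:GU = IBU/GP
U = 1.65·0.000125^(74/1000)·(1−e^(−0.04·58))/4.15 = 0.1844
IBU = (11.8/100)·43·0.1844·1000/22.7 = 41.2104
BU:GU = 41.2104/74

0.5569


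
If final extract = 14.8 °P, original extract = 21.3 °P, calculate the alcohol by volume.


SG = 259/(259 − P);  ABV = (OG − FG)·131.25
OG = 259/(259 − 21.3) = 1.0896
FG = 259/(259 − 14.8) = 1.0606
ABV = (1.0896 − 1.0606)·131.25

3.8066 % ABV


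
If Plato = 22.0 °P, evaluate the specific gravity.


SG = 259/(259 − P)
SG = 259/(259 − 22.0)

1.0928


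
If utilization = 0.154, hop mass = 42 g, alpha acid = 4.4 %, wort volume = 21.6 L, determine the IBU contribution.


IBU = (α/100)·mass·U·1000 / V
IBU = (4.4/100)·42·0.154·1000 / 21.6

13.1756 IBU


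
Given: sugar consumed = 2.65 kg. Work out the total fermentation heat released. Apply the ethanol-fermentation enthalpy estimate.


Q = m_sugar · 590 kJ/kg
Q = 2.65 · 590

1563.5000 kJ


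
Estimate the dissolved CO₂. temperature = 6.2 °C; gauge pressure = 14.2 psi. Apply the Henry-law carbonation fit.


vols = (P + 14.695)·(0.01821 + 0.09011·e^(−0.04·T))
vols = (14.2 + 14.695)·(0.01821 + 0.09011·e^(−0.04·6.2))

2.5580 volumes


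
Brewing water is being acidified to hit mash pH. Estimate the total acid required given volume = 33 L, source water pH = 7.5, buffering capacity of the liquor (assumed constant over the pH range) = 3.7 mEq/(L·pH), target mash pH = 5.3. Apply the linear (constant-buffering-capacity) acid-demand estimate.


acid = buffering capacity · (pH_source − pH_target) · V
acid = 3.7 · (7.5 − 5.3) · 33

268.6200 mEq


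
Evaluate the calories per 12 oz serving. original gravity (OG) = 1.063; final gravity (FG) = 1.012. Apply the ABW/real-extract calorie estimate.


ABW = (OG−FG)·131.25·0.79/FG;  °P = 259 − 259/SG (for OG→OE and FG→AE);  RE = 0.1808·OE + 0.8192·AE;  Cal = (6.9·ABW + 4·(RE−0.1))·FG·3.55
ABW = (1.063 − 1.012)·131.25·0.79/1.012 = 5.2254
OE = 259 − 259/1.063 = 15.3500 °P
AE = 259 − 259/1.012 = 3.0711 °P
RE = 0.1808·15.3500 + 0.8192·3.0711 = 5.2912 °P
Cal = (6.9·5.2254 + 4·(5.2912−0.1))·1.012·3.55

204.1301 kcal


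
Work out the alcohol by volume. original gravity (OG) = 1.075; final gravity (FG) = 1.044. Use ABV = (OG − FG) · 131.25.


ABV = (1.075 − 1.044) · 131.25

4.0687 % ABV


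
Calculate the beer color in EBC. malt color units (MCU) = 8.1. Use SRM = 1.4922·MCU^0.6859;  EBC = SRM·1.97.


SRM = 1.4922·8.1^0.6859 = 6.2655
EBC = 6.2655·1.97

12.3431 EBC


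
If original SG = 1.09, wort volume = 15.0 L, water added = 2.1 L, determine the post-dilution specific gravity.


SG_new = 1 + (SG_old − 1)·V_old/(V_old + V_water)
pts = (1.09 − 1)·1000·15.0/(15.0 + 2.1) = 78.9474
SG_new = 1 + 78.9474/1000

1.0789


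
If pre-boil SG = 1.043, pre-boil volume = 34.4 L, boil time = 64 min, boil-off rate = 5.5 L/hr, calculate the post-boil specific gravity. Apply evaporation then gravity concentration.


V_post = V_pre − rate·(t/60);  SG_post = 1 + (SG_pre−1)·V_pre/V_post
V_post = 34.4 − 5.5·(64/60) = 28.5333
SG_post = 1 + (1.043 − 1)·34.4/28.5333

1.0518


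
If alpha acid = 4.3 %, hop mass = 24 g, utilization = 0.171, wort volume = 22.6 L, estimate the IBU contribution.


IBU = (α/100)·mass·U·1000 / V
IBU = (4.3/100)·24·0.171·1000 / 22.6

7.8085 IBU


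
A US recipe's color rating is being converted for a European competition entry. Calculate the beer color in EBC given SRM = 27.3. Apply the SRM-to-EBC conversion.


EBC = SRM · 1.97
EBC = 27.3 · 1.97

53.7810 EBC


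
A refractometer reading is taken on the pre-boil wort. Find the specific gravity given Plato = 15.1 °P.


SG = 259/(259 − P)
SG = 259/(259 − 15.1)

1.0619


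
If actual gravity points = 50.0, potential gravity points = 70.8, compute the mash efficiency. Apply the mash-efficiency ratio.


efficiency = actual / potential × 100
efficiency = 50.0 / 70.8 × 100

70.6215 %


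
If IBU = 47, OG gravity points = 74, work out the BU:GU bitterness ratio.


BU:GU = IBU / OG_points
BU:GU = 47 / 74

0.6351


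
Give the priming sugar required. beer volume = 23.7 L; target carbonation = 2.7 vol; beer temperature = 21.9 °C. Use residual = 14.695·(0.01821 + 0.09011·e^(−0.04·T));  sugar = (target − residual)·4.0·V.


residual = 14.695·(0.01821 + 0.09011·e^(−0.04·21.9)) = 0.8190
sugar = (2.7 − 0.8190)·4.0·23.7

178.3151 g


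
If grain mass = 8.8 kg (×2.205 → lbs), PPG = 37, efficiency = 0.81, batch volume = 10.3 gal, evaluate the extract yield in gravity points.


points = lbs × PPG × eff / vol
lbs = 8.8 × 2.205 = 19.4040
points = 19.4040 × 37 × 0.81 / 10.3

56.4600 points


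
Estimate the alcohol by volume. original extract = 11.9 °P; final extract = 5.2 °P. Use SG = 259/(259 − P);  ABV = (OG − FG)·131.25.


OG = 259/(259 − 11.9) = 1.0482
FG = 259/(259 − 5.2) = 1.0205
ABV = (1.0482 − 1.0205)·131.25

3.6317 % ABV


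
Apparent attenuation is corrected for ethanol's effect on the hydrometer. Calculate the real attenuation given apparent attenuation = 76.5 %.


RA = AA · 0.8192
RA = 76.5 · 0.8192

62.6688 %


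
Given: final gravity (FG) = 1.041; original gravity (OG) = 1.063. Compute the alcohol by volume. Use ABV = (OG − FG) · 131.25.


ABV = (1.063 − 1.041) · 131.25

2.8875 % ABV


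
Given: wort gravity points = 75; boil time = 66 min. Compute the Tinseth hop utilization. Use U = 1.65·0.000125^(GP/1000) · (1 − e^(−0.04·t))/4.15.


bigness = 1.65·0.000125^(75/1000) = 0.8409
boil_factor = (1 − e^(−0.04·66))/4.15 = 0.2238
U = 0.8409 · 0.2238

0.1882


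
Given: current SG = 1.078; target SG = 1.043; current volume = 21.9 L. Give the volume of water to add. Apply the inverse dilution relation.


V_water = V·((SG_curr − 1)/(SG_target − 1) − 1)
V_water = 21.9·((1.078 − 1)/(1.043 − 1) − 1)

17.8256 L


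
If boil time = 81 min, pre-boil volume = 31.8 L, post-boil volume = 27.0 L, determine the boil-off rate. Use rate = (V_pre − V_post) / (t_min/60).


rate = (31.8 − 27.0) / (81/60)

3.5556 L/hr


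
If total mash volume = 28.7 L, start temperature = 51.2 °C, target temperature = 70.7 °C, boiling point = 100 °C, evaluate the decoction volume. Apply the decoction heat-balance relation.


V_dec = V_total·(T_target − T_start)/(T_boil − T_start)
V_dec = 28.7·(70.7 − 51.2)/(100 − 51.2)

11.4682 L


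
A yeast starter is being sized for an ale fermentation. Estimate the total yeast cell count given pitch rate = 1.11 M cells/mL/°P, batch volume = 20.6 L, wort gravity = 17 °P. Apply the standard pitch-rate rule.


cells (billions) = rate · V_L · °P
cells = 1.11 · 20.6 · 17

388.7220 billion cells


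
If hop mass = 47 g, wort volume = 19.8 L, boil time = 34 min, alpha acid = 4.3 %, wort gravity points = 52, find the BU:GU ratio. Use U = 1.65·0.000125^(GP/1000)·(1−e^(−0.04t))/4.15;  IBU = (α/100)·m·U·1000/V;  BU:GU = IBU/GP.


U = 1.65·0.000125^(52/1000)·(1−e^(−0.04·34))/4.15 = 0.1852
IBU = (4.3/100)·47·0.1852·1000/19.8 = 18.9044
BU:GU = 18.9044/52

0.3635


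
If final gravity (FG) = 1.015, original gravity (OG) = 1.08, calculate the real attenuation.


AA = (OG−FG)/(OG−1)·100;  RA = AA·0.8192
AA = (1.08 − 1.015)/(1.08 − 1)·100 = 81.2500
RA = 81.2500·0.8192

66.5600 %


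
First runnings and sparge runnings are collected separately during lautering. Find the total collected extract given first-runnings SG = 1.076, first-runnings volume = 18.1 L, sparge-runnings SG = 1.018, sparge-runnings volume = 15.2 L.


total = Σ (SG_i − 1)·1000·V_i
first = (1.076 − 1)·1000·18.1 = 1375.6000
sparge = (1.018 − 1)·1000·15.2 = 273.6000
total = 1375.6000 + 273.6000

1649.2000 gravity·L


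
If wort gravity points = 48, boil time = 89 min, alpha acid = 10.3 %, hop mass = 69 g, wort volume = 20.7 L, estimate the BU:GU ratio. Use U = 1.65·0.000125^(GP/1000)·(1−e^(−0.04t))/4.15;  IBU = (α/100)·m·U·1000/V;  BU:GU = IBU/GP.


U = 1.65·0.000125^(48/1000)·(1−e^(−0.04·89))/4.15 = 0.2509
IBU = (10.3/100)·69·0.2509·1000/20.7 = 86.1536
BU:GU = 86.1536/48

1.7949


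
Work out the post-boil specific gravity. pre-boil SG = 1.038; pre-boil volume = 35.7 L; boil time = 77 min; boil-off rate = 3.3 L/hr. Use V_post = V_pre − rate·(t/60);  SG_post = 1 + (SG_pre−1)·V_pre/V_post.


V_post = 35.7 − 3.3·(77/60) = 31.4650
SG_post = 1 + (1.038 − 1)·35.7/31.4650

1.0431


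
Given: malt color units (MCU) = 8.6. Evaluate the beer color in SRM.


SRM = 1.4922 · MCU^0.6859
SRM = 1.4922 · 8.6^0.6859

6.5283 SRM


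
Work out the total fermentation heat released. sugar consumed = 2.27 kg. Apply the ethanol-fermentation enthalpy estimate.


Q = m_sugar · 590 kJ/kg
Q = 2.27 · 590

1339.3000 kJ


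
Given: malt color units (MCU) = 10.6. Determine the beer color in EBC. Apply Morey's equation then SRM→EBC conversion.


SRM = 1.4922·MCU^0.6859;  EBC = SRM·1.97
SRM = 1.4922·10.6^0.6859 = 7.5350
EBC = 7.5350·1.97

14.8440 EBC


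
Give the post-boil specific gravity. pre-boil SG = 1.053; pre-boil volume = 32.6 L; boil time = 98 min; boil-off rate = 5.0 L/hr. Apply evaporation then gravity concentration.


V_post = V_pre − rate·(t/60);  SG_post = 1 + (SG_pre−1)·V_pre/V_post
V_post = 32.6 − 5.0·(98/60) = 24.4333
SG_post = 1 + (1.053 − 1)·32.6/24.4333

1.0707


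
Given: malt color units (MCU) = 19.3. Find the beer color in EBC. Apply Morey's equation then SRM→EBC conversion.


SRM = 1.4922·MCU^0.6859;  EBC = SRM·1.97
SRM = 1.4922·19.3^0.6859 = 11.3656
EBC = 11.3656·1.97

22.3902 EBC


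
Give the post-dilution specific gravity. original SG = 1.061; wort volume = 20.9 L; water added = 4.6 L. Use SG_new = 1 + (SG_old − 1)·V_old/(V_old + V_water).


pts = (1.061 − 1)·1000·20.9/(20.9 + 4.6) = 49.9961
SG_new = 1 + 49.9961/1000

1.0500


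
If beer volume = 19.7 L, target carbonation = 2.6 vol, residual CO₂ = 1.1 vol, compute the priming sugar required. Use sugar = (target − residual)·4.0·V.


sugar = (2.6 − 1.1)·4.0·19.7

118.2000 g


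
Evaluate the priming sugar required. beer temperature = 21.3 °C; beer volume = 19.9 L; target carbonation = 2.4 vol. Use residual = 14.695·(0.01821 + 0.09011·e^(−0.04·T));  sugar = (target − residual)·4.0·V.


residual = 14.695·(0.01821 + 0.09011·e^(−0.04·21.3)) = 0.8324
sugar = (2.4 − 0.8324)·4.0·19.9

124.7783 g


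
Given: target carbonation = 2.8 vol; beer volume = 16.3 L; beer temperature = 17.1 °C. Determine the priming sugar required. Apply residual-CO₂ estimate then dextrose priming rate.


residual = 14.695·(0.01821 + 0.09011·e^(−0.04·T));  sugar = (target − residual)·4.0·V
residual = 14.695·(0.01821 + 0.09011·e^(−0.04·17.1)) = 0.9358
sugar = (2.8 − 0.9358)·4.0·16.3

121.5482 g


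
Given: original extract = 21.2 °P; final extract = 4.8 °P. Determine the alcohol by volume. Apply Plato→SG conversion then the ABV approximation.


SG = 259/(259 − P);  ABV = (OG − FG)·131.25
OG = 259/(259 − 21.2) = 1.0892
FG = 259/(259 − 4.8) = 1.0189
ABV = (1.0892 − 1.0189)·131.25

9.2226 % ABV


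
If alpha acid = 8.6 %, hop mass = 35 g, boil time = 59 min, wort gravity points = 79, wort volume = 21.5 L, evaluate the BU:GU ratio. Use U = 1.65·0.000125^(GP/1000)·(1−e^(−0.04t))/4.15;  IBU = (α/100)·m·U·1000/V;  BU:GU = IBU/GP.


U = 1.65·0.000125^(79/1000)·(1−e^(−0.04·59))/4.15 = 0.1770
IBU = (8.6/100)·35·0.1770·1000/21.5 = 24.7826
BU:GU = 24.7826/79

0.3137


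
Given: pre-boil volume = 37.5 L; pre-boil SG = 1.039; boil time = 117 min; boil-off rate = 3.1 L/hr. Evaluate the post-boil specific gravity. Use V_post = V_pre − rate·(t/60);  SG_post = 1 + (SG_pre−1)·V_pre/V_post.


V_post = 37.5 − 3.1·(117/60) = 31.4550
SG_post = 1 + (1.039 − 1)·37.5/31.4550

1.0465


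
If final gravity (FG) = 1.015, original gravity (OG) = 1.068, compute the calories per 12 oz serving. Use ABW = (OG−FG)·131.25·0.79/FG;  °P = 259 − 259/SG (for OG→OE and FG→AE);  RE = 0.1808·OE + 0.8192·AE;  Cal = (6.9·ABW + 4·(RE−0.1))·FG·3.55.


ABW = (1.068 − 1.015)·131.25·0.79/1.015 = 5.4142
OE = 259 − 259/1.068 = 16.4906 °P
AE = 259 − 259/1.015 = 3.8276 °P
RE = 0.1808·16.4906 + 0.8192·3.8276 = 6.1171 °P
Cal = (6.9·5.4142 + 4·(6.1171−0.1))·1.015·3.55

221.3347 kcal


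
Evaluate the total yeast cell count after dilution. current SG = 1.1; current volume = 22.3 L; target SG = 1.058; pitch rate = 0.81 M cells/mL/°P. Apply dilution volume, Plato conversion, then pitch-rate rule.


V_w = V·((SG_c−1)/(SG_t−1)−1);  °P = 259 − 259/SG_t;  cells = rate·(V+V_w)·°P
V_w = 22.3·((1.1−1)/(1.058−1)−1) = 16.1483
V_final = 22.3 + 16.1483 = 38.4483
°P = 259 − 259/1.058 = 14.1985
cells = 0.81·38.4483·14.1985

442.1850 billion cells


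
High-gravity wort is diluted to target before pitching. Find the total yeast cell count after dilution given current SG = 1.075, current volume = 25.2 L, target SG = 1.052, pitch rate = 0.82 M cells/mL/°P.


V_w = V·((SG_c−1)/(SG_t−1)−1);  °P = 259 − 259/SG_t;  cells = rate·(V+V_w)·°P
V_w = 25.2·((1.075−1)/(1.052−1)−1) = 11.1462
V_final = 25.2 + 11.1462 = 36.3462
°P = 259 − 259/1.052 = 12.8023
cells = 0.82·36.3462·12.8023

381.5572 billion cells


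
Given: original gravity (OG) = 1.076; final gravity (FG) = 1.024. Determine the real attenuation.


AA = (OG−FG)/(OG−1)·100;  RA = AA·0.8192
AA = (1.076 − 1.024)/(1.076 − 1)·100 = 68.4211
RA = 68.4211·0.8192

56.0505 %


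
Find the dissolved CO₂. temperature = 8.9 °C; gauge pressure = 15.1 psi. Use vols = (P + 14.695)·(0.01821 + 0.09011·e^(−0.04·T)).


vols = (15.1 + 14.695)·(0.01821 + 0.09011·e^(−0.04·8.9))

2.4232 volumes


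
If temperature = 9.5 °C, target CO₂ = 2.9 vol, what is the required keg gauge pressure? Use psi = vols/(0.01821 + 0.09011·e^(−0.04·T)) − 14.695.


psi = 2.9/(0.01821 + 0.09011·e^(−0.04·9.5)) − 14.695

21.6309 psi


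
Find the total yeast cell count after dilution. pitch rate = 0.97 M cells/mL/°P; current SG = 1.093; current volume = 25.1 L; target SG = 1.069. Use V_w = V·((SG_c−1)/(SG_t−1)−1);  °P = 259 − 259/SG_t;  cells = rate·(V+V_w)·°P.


V_w = 25.1·((1.093−1)/(1.069−1)−1) = 8.7304
V_final = 25.1 + 8.7304 = 33.8304
°P = 259 − 259/1.069 = 16.7175
cells = 0.97·33.8304·16.7175

548.5933 billion cells


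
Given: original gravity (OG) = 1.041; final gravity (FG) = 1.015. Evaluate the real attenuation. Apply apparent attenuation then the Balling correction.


AA = (OG−FG)/(OG−1)·100;  RA = AA·0.8192
AA = (1.041 − 1.015)/(1.041 − 1)·100 = 63.4146
RA = 63.4146·0.8192

51.9493 %


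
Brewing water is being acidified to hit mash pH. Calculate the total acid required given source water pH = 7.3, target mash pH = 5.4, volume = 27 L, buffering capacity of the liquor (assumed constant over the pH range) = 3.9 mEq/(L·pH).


acid = buffering capacity · (pH_source − pH_target) · V
acid = 3.9 · (7.3 − 5.4) · 27

200.0700 mEq


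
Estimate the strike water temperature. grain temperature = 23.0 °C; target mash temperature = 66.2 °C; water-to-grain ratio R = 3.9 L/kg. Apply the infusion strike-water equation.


T_strike = (0.41/R)·(T_mash − T_grain) + T_mash
T_strike = (0.41/3.9)·(66.2 − 23.0) + 66.2

70.7415 °C


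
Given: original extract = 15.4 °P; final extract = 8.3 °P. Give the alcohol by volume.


SG = 259/(259 − P);  ABV = (OG − FG)·131.25
OG = 259/(259 − 15.4) = 1.0632
FG = 259/(259 − 8.3) = 1.0331
ABV = (1.0632 − 1.0331)·131.25

3.9521 % ABV


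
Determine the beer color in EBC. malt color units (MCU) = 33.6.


SRM = 1.4922·MCU^0.6859;  EBC = SRM·1.97
SRM = 1.4922·33.6^0.6859 = 16.6243
EBC = 16.6243·1.97

32.7499 EBC


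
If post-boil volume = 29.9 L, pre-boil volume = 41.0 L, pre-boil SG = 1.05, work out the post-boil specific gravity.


SG_post = 1 + (SG_pre − 1)·V_pre/V_post
pts_pre = (1.05 − 1)·1000 = 50.0000
pts_post = 50.0000·41.0/29.9 = 68.5619
SG_post = 1 + 68.5619/1000

1.0686


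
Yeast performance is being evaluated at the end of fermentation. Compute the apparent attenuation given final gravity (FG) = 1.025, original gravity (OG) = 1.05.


AA = (OG − FG)/(OG − 1) · 100
AA = (1.05 − 1.025)/(1.05 − 1) · 100

50.0000 %


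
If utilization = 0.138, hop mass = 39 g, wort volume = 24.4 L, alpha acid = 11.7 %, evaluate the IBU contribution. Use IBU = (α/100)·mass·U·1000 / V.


IBU = (11.7/100)·39·0.138·1000 / 24.4

25.8071 IBU


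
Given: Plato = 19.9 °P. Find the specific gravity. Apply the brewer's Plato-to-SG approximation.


SG = 259/(259 − P)
SG = 259/(259 − 19.9)

1.0832


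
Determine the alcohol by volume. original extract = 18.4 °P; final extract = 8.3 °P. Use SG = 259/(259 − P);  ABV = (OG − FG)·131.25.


OG = 259/(259 − 18.4) = 1.0765
FG = 259/(259 − 8.3) = 1.0331
ABV = (1.0765 − 1.0331)·131.25

5.6921 % ABV


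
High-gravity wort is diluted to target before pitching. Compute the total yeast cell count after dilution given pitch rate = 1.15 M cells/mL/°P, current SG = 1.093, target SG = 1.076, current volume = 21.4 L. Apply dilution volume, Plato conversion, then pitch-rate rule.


V_w = V·((SG_c−1)/(SG_t−1)−1);  °P = 259 − 259/SG_t;  cells = rate·(V+V_w)·°P
V_w = 21.4·((1.093−1)/(1.076−1)−1) = 4.7868
V_final = 21.4 + 4.7868 = 26.1868
°P = 259 − 259/1.076 = 18.2937
cells = 1.15·26.1868·18.2937

550.9118 billion cells


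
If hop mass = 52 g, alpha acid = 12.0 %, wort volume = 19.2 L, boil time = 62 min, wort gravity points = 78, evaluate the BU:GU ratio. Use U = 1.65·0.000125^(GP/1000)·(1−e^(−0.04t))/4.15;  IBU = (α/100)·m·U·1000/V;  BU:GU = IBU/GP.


U = 1.65·0.000125^(78/1000)·(1−e^(−0.04·62))/4.15 = 0.1807
IBU = (12.0/100)·52·0.1807·1000/19.2 = 58.7348
BU:GU = 58.7348/78

0.7530


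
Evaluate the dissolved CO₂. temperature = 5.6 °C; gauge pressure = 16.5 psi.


vols = (P + 14.695)·(0.01821 + 0.09011·e^(−0.04·T))
vols = (16.5 + 14.695)·(0.01821 + 0.09011·e^(−0.04·5.6))

2.8149 volumes


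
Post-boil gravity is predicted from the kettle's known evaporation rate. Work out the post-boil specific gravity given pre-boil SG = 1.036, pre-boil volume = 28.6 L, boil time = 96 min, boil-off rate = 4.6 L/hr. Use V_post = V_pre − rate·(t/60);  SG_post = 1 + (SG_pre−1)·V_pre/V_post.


V_post = 28.6 − 4.6·(96/60) = 21.2400
SG_post = 1 + (1.036 − 1)·28.6/21.2400

1.0485


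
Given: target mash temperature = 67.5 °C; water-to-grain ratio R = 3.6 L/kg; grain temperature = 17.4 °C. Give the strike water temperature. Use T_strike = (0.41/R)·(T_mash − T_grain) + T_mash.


T_strike = (0.41/3.6)·(67.5 − 17.4) + 67.5

73.2058 °C


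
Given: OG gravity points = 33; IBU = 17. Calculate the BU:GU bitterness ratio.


BU:GU = IBU / OG_points
BU:GU = 17 / 33

0.5152


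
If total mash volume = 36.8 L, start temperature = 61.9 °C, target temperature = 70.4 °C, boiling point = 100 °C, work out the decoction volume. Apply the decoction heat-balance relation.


V_dec = V_total·(T_target − T_start)/(T_boil − T_start)
V_dec = 36.8·(70.4 − 61.9)/(100 − 61.9)

8.2100 L


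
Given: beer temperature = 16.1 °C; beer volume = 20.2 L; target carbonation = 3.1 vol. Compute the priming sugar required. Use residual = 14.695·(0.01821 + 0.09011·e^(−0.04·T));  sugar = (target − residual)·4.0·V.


residual = 14.695·(0.01821 + 0.09011·e^(−0.04·16.1)) = 0.9630
sugar = (3.1 − 0.9630)·4.0·20.2

172.6670 g


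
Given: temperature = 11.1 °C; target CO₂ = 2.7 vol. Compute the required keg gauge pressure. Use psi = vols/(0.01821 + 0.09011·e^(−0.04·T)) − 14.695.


psi = 2.7/(0.01821 + 0.09011·e^(−0.04·11.1)) − 14.695

20.8255 psi


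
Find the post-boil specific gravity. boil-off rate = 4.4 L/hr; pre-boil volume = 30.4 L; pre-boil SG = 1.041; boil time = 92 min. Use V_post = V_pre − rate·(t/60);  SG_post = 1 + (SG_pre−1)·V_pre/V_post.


V_post = 30.4 − 4.4·(92/60) = 23.6533
SG_post = 1 + (1.041 − 1)·30.4/23.6533

1.0527


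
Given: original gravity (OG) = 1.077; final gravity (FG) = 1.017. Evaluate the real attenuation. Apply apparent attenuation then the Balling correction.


AA = (OG−FG)/(OG−1)·100;  RA = AA·0.8192
AA = (1.077 − 1.017)/(1.077 − 1)·100 = 77.9221
RA = 77.9221·0.8192

63.8338 %


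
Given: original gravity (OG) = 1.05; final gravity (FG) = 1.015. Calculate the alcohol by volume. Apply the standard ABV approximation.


ABV = (OG − FG) · 131.25
ABV = (1.05 − 1.015) · 131.25

4.5938 % ABV


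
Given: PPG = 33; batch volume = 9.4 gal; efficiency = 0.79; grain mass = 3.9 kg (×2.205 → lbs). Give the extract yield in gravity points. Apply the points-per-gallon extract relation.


points = lbs × PPG × eff / vol
lbs = 3.9 × 2.205 = 8.5995
points = 8.5995 × 33 × 0.79 / 9.4

23.8499 points


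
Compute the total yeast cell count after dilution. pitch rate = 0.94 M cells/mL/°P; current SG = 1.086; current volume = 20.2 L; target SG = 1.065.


V_w = V·((SG_c−1)/(SG_t−1)−1);  °P = 259 − 259/SG_t;  cells = rate·(V+V_w)·°P
V_w = 20.2·((1.086−1)/(1.065−1)−1) = 6.5262
V_final = 20.2 + 6.5262 = 26.7262
°P = 259 − 259/1.065 = 15.8075
cells = 0.94·26.7262·15.8075

397.1256 billion cells


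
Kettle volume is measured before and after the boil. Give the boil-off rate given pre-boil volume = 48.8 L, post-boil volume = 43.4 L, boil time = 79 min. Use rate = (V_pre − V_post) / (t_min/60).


rate = (48.8 − 43.4) / (79/60)

4.1013 L/hr


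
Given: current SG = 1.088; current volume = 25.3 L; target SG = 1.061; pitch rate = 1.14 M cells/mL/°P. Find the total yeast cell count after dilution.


V_w = V·((SG_c−1)/(SG_t−1)−1);  °P = 259 − 259/SG_t;  cells = rate·(V+V_w)·°P
V_w = 25.3·((1.088−1)/(1.061−1)−1) = 11.1984
V_final = 25.3 + 11.1984 = 36.4984
°P = 259 − 259/1.061 = 14.8907
cells = 1.14·36.4984·14.8907

619.5729 billion cells


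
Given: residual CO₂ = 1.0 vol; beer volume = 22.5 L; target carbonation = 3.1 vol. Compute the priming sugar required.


sugar = (target − residual)·4.0·V
sugar = (3.1 − 1.0)·4.0·22.5

189.0000 g


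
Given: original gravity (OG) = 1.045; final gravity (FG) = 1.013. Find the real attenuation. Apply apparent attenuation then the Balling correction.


AA = (OG−FG)/(OG−1)·100;  RA = AA·0.8192
AA = (1.045 − 1.013)/(1.045 − 1)·100 = 71.1111
RA = 71.1111·0.8192

58.2542 %


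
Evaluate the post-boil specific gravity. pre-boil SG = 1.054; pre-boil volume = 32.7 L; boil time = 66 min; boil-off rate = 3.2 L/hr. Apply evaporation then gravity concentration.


V_post = V_pre − rate·(t/60);  SG_post = 1 + (SG_pre−1)·V_pre/V_post
V_post = 32.7 − 3.2·(66/60) = 29.1800
SG_post = 1 + (1.054 − 1)·32.7/29.1800

1.0605


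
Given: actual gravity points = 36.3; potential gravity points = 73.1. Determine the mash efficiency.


efficiency = actual / potential × 100
efficiency = 36.3 / 73.1 × 100

49.6580 %


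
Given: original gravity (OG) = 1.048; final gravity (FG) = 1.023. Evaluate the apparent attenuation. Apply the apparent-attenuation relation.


AA = (OG − FG)/(OG − 1) · 100
AA = (1.048 − 1.023)/(1.048 − 1) · 100

52.0833 %


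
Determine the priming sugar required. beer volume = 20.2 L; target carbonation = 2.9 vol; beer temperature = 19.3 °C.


residual = 14.695·(0.01821 + 0.09011·e^(−0.04·T));  sugar = (target − residual)·4.0·V
residual = 14.695·(0.01821 + 0.09011·e^(−0.04·19.3)) = 0.8795
sugar = (2.9 − 0.8795)·4.0·20.2

163.2582 g


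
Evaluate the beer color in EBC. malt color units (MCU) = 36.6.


SRM = 1.4922·MCU^0.6859;  EBC = SRM·1.97
SRM = 1.4922·36.6^0.6859 = 17.6286
EBC = 17.6286·1.97

34.7284 EBC


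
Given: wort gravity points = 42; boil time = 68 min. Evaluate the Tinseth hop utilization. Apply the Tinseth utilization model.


U = 1.65·0.000125^(GP/1000) · (1 − e^(−0.04·t))/4.15
bigness = 1.65·0.000125^(42/1000) = 1.1312
boil_factor = (1 − e^(−0.04·68))/4.15 = 0.2251
U = 1.1312 · 0.2251

0.2546


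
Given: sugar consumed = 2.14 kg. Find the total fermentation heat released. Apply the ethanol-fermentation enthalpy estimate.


Q = m_sugar · 590 kJ/kg
Q = 2.14 · 590

1262.6000 kJ


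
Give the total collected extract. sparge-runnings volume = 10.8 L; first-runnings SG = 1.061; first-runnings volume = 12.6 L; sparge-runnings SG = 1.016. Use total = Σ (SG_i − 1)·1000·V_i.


first = (1.061 − 1)·1000·12.6 = 768.6000
sparge = (1.016 − 1)·1000·10.8 = 172.8000
total = 768.6000 + 172.8000

941.4000 gravity·L


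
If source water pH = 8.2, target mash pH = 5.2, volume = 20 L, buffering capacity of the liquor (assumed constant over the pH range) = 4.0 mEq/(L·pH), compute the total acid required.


acid = buffering capacity · (pH_source − pH_target) · V
acid = 4.0 · (8.2 − 5.2) · 20

240.0000 mEq


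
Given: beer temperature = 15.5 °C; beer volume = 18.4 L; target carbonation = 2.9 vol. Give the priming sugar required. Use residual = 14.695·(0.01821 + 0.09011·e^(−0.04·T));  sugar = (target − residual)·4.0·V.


residual = 14.695·(0.01821 + 0.09011·e^(−0.04·15.5)) = 0.9799
sugar = (2.9 − 0.9799)·4.0·18.4

141.3176 g


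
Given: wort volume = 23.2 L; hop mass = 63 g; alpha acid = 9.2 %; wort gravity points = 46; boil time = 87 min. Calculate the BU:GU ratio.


U = 1.65·0.000125^(GP/1000)·(1−e^(−0.04t))/4.15;  IBU = (α/100)·m·U·1000/V;  BU:GU = IBU/GP
U = 1.65·0.000125^(46/1000)·(1−e^(−0.04·87))/4.15 = 0.2549
IBU = (9.2/100)·63·0.2549·1000/23.2 = 63.6714
BU:GU = 63.6714/46

1.3842


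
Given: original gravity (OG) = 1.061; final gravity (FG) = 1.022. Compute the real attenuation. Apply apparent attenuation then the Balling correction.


AA = (OG−FG)/(OG−1)·100;  RA = AA·0.8192
AA = (1.061 − 1.022)/(1.061 − 1)·100 = 63.9344
RA = 63.9344·0.8192

52.3751 %


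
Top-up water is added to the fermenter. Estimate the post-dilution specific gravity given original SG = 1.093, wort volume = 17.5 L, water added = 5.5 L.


SG_new = 1 + (SG_old − 1)·V_old/(V_old + V_water)
pts = (1.093 − 1)·1000·17.5/(17.5 + 5.5) = 70.7609
SG_new = 1 + 70.7609/1000

1.0708


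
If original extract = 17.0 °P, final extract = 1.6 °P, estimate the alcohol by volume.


SG = 259/(259 − P);  ABV = (OG − FG)·131.25
OG = 259/(259 − 17.0) = 1.0702
FG = 259/(259 − 1.6) = 1.0062
ABV = (1.0702 − 1.0062)·131.25

8.4042 % ABV


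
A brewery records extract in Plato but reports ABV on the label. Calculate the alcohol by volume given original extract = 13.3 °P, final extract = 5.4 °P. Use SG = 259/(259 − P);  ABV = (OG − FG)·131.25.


OG = 259/(259 − 13.3) = 1.0541
FG = 259/(259 − 5.4) = 1.0213
ABV = (1.0541 − 1.0213)·131.25

4.3099 % ABV


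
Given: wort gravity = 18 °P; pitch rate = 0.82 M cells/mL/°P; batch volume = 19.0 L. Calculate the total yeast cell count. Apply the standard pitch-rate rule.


cells (billions) = rate · V_L · °P
cells = 0.82 · 19.0 · 18

280.4400 billion cells


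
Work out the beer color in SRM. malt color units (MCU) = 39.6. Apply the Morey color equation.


SRM = 1.4922 · MCU^0.6859
SRM = 1.4922 · 39.6^0.6859

18.6074 SRM


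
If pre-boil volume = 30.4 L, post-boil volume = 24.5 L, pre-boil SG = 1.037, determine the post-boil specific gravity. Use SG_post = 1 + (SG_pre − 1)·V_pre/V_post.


pts_pre = (1.037 − 1)·1000 = 37.0000
pts_post = 37.0000·30.4/24.5 = 45.9102
SG_post = 1 + 45.9102/1000

1.0459


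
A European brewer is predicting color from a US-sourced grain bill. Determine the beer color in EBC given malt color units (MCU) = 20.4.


SRM = 1.4922·MCU^0.6859;  EBC = SRM·1.97
SRM = 1.4922·20.4^0.6859 = 11.8060
EBC = 11.8060·1.97

23.2578 EBC


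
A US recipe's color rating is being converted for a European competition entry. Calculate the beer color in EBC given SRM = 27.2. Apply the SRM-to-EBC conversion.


EBC = SRM · 1.97
EBC = 27.2 · 1.97

53.5840 EBC


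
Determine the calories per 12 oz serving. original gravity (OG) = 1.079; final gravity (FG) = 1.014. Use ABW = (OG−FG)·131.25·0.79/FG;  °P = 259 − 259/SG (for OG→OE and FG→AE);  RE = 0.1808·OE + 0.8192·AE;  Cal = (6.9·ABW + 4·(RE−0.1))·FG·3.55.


ABW = (1.079 − 1.014)·131.25·0.79/1.014 = 6.6466
OE = 259 − 259/1.079 = 18.9629 °P
AE = 259 − 259/1.014 = 3.5759 °P
RE = 0.1808·18.9629 + 0.8192·3.5759 = 6.3579 °P
Cal = (6.9·6.6466 + 4·(6.3579−0.1))·1.014·3.55

255.1950 kcal


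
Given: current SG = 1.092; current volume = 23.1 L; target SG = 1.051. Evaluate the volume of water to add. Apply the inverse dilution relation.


V_water = V·((SG_curr − 1)/(SG_target − 1) − 1)
V_water = 23.1·((1.092 − 1)/(1.051 − 1) − 1)

18.5706 L


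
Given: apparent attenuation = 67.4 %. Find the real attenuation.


RA = AA · 0.8192
RA = 67.4 · 0.8192

55.2141 %


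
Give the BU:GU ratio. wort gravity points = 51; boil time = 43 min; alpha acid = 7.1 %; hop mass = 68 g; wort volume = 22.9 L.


U = 1.65·0.000125^(GP/1000)·(1−e^(−0.04t))/4.15;  IBU = (α/100)·m·U·1000/V;  BU:GU = IBU/GP
U = 1.65·0.000125^(51/1000)·(1−e^(−0.04·43))/4.15 = 0.2064
IBU = (7.1/100)·68·0.2064·1000/22.9 = 43.5129
BU:GU = 43.5129/51

0.8532


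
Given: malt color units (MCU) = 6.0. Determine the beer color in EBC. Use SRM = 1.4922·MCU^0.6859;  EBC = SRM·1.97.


SRM = 1.4922·6.0^0.6859 = 5.0999
EBC = 5.0999·1.97

10.0468 EBC


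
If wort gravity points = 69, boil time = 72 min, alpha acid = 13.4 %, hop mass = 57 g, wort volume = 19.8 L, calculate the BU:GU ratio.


U = 1.65·0.000125^(GP/1000)·(1−e^(−0.04t))/4.15;  IBU = (α/100)·m·U·1000/V;  BU:GU = IBU/GP
U = 1.65·0.000125^(69/1000)·(1−e^(−0.04·72))/4.15 = 0.2019
IBU = (13.4/100)·57·0.2019·1000/19.8 = 77.8659
BU:GU = 77.8659/69

1.1285


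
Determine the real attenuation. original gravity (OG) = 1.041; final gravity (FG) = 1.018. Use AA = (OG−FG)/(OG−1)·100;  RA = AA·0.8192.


AA = (1.041 − 1.018)/(1.041 − 1)·100 = 56.0976
RA = 56.0976·0.8192

45.9551 %


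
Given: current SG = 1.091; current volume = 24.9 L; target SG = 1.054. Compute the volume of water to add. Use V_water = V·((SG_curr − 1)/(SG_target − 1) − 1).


V_water = 24.9·((1.091 − 1)/(1.054 − 1) − 1)

17.0611 L


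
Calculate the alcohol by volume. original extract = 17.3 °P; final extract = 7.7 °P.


SG = 259/(259 − P);  ABV = (OG − FG)·131.25
OG = 259/(259 − 17.3) = 1.0716
FG = 259/(259 − 7.7) = 1.0306
ABV = (1.0716 − 1.0306)·131.25

5.3728 % ABV


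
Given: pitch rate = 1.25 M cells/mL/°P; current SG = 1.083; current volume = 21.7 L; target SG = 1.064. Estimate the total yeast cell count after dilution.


V_w = V·((SG_c−1)/(SG_t−1)−1);  °P = 259 − 259/SG_t;  cells = rate·(V+V_w)·°P
V_w = 21.7·((1.083−1)/(1.064−1)−1) = 6.4422
V_final = 21.7 + 6.4422 = 28.1422
°P = 259 − 259/1.064 = 15.5789
cells = 1.25·28.1422·15.5789

548.0321 billion cells


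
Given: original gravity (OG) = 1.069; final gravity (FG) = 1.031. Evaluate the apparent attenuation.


AA = (OG − FG)/(OG − 1) · 100
AA = (1.069 − 1.031)/(1.069 − 1) · 100

55.0725 %


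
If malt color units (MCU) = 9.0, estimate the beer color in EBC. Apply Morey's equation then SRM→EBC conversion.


SRM = 1.4922·MCU^0.6859;  EBC = SRM·1.97
SRM = 1.4922·9.0^0.6859 = 6.7351
EBC = 6.7351·1.97

13.2681 EBC


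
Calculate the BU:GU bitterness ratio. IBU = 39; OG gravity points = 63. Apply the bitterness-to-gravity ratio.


BU:GU = IBU / OG_points
BU:GU = 39 / 63

0.6190


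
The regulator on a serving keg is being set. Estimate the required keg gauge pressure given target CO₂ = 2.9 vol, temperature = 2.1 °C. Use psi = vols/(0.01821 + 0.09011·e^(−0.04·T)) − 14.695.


psi = 2.9/(0.01821 + 0.09011·e^(−0.04·2.1)) − 14.695

14.0008 psi


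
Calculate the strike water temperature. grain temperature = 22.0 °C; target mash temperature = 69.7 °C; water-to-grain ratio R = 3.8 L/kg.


T_strike = (0.41/R)·(T_mash − T_grain) + T_mash
T_strike = (0.41/3.8)·(69.7 − 22.0) + 69.7

74.8466 °C


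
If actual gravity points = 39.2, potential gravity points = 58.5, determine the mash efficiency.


efficiency = actual / potential × 100
efficiency = 39.2 / 58.5 × 100

67.0085 %


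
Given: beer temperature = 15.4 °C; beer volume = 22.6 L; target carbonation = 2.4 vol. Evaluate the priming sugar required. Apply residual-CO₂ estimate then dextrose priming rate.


residual = 14.695·(0.01821 + 0.09011·e^(−0.04·T));  sugar = (target − residual)·4.0·V
residual = 14.695·(0.01821 + 0.09011·e^(−0.04·15.4)) = 0.9828
sugar = (2.4 − 0.9828)·4.0·22.6

128.1168 g


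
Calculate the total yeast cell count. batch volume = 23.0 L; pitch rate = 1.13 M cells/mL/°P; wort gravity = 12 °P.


cells (billions) = rate · V_L · °P
cells = 1.13 · 23.0 · 12

311.8800 billion cells


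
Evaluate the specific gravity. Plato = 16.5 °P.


SG = 259/(259 − P)
SG = 259/(259 − 16.5)

1.0680


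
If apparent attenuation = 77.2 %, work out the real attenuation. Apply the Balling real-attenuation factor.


RA = AA · 0.8192
RA = 77.2 · 0.8192

63.2422 %


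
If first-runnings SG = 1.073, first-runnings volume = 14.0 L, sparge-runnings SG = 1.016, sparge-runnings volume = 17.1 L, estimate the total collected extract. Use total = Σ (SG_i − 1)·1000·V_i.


first = (1.073 − 1)·1000·14.0 = 1022.0000
sparge = (1.016 − 1)·1000·17.1 = 273.6000
total = 1022.0000 + 273.6000

1295.6000 gravity·L


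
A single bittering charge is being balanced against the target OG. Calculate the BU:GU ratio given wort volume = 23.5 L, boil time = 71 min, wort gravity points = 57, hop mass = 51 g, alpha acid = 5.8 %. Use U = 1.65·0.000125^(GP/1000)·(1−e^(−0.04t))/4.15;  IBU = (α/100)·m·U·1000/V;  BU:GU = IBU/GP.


U = 1.65·0.000125^(57/1000)·(1−e^(−0.04·71))/4.15 = 0.2243
IBU = (5.8/100)·51·0.2243·1000/23.5 = 28.2322
BU:GU = 28.2322/57

0.4953


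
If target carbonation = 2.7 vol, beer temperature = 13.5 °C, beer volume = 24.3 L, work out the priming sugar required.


residual = 14.695·(0.01821 + 0.09011·e^(−0.04·T));  sugar = (target − residual)·4.0·V
residual = 14.695·(0.01821 + 0.09011·e^(−0.04·13.5)) = 1.0393
sugar = (2.7 − 1.0393)·4.0·24.3

161.4247 g


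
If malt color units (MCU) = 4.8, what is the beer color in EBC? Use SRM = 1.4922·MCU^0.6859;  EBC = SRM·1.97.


SRM = 1.4922·4.8^0.6859 = 4.3761
EBC = 4.3761·1.97

8.6210 EBC


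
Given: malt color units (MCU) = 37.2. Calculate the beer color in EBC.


SRM = 1.4922·MCU^0.6859;  EBC = SRM·1.97
SRM = 1.4922·37.2^0.6859 = 17.8264
EBC = 17.8264·1.97

35.1179 EBC


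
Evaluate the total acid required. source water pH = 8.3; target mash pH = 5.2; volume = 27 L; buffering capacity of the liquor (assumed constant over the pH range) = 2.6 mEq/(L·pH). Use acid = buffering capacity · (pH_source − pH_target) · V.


acid = 2.6 · (8.3 − 5.2) · 27

217.6200 mEq


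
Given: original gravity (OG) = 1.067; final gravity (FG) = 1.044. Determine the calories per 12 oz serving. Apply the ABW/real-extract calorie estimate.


ABW = (OG−FG)·131.25·0.79/FG;  °P = 259 − 259/SG (for OG→OE and FG→AE);  RE = 0.1808·OE + 0.8192·AE;  Cal = (6.9·ABW + 4·(RE−0.1))·FG·3.55
ABW = (1.067 − 1.044)·131.25·0.79/1.044 = 2.2843
OE = 259 − 259/1.067 = 16.2634 °P
AE = 259 − 259/1.044 = 10.9157 °P
RE = 0.1808·16.2634 + 0.8192·10.9157 = 11.8826 °P
Cal = (6.9·2.2843 + 4·(11.8826−0.1))·1.044·3.55

233.0901 kcal


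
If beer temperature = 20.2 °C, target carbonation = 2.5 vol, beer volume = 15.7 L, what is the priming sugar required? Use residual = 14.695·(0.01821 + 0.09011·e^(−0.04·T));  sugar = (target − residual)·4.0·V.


residual = 14.695·(0.01821 + 0.09011·e^(−0.04·20.2)) = 0.8578
sugar = (2.5 − 0.8578)·4.0·15.7

103.1276 g


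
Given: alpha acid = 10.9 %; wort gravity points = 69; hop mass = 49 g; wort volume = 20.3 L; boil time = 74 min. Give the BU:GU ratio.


U = 1.65·0.000125^(GP/1000)·(1−e^(−0.04t))/4.15;  IBU = (α/100)·m·U·1000/V;  BU:GU = IBU/GP
U = 1.65·0.000125^(69/1000)·(1−e^(−0.04·74))/4.15 = 0.2028
IBU = (10.9/100)·49·0.2028·1000/20.3 = 53.3507
BU:GU = 53.3507/69

0.7732


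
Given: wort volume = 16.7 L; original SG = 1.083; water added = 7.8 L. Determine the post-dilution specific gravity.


SG_new = 1 + (SG_old − 1)·V_old/(V_old + V_water)
pts = (1.083 − 1)·1000·16.7/(16.7 + 7.8) = 56.5755
SG_new = 1 + 56.5755/1000

1.0566


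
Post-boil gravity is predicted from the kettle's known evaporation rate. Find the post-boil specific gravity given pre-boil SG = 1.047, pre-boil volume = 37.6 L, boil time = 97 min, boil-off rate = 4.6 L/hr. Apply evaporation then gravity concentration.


V_post = V_pre − rate·(t/60);  SG_post = 1 + (SG_pre−1)·V_pre/V_post
V_post = 37.6 − 4.6·(97/60) = 30.1633
SG_post = 1 + (1.047 − 1)·37.6/30.1633

1.0586
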